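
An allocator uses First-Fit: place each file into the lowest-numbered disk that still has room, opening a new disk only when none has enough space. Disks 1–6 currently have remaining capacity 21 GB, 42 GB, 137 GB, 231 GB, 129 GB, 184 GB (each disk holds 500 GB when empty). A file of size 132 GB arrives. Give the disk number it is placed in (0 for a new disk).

Disks with room: disk 3 (137 GB), disk 4 (231 GB), disk 6 (184 GB).
The first with room is disk 3.

3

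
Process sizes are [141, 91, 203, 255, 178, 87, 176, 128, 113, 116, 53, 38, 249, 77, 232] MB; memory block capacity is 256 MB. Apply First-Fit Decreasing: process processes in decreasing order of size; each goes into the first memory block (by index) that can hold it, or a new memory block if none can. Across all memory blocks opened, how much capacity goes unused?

167

Sorted descending: 255, 249, 232, 203, 178, 176, 141, 128, 116, 113, 91, 87, 77, 53, 38.
Put 255 MB in memory block 1; 1 MB remain.
Put 249 MB in memory block 2; 7 MB remain.
Put 232 MB in memory block 3; 24 MB remain.
Put 203 MB in memory block 4; 53 MB remain.
Put 178 MB in memory block 5; 78 MB remain.
Put 176 MB in memory block 6; 80 MB remain.
Put 141 MB in memory block 7; 115 MB remain.
Put 128 MB in memory block 8; 128 MB remain.
Put 116 MB in memory block 8; 12 MB remain.
Put 113 MB in memory block 7; 2 MB remain.
Put 91 MB in memory block 9; 165 MB remain.
Put 87 MB in memory block 9; 78 MB remain.
Put 77 MB in memory block 5; 1 MB remain.
Put 53 MB in memory block 4; 0 MB remain.
Put 38 MB in memory block 6; 42 MB remain.
9 memory blocks × 256 MB = 2304 MB; used 2137 MB; unused 167 MB.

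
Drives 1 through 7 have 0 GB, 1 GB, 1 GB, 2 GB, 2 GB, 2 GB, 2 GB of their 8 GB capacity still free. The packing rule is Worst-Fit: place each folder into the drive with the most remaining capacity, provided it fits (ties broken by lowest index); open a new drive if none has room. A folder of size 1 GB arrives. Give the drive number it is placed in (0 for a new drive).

Drives with room: drive 2 (1 GB), drive 3 (1 GB), drive 4 (2 GB), drive 5 (2 GB), drive 6 (2 GB), drive 7 (2 GB).
Most room is drive 4 with 2 GB free.

4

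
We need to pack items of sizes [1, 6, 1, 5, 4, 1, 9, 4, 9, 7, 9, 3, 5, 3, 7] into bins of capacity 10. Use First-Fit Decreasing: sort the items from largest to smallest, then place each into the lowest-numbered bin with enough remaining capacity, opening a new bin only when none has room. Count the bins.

8

Sorted descending: 9, 9, 9, 7, 7, 6, 5, 5, 4, 4, 3, 3, 1, 1, 1.
9 → bin 1 (remaining 1)
9 → bin 2 (remaining 1)
9 → bin 3 (remaining 1)
7 → bin 4 (remaining 3)
7 → bin 5 (remaining 3)
6 → bin 6 (remaining 4)
5 → bin 7 (remaining 5)
5 → bin 7 (remaining 0)
4 → bin 6 (remaining 0)
4 → bin 8 (remaining 6)
3 → bin 4 (remaining 0)
3 → bin 5 (remaining 0)
1 → bin 1 (remaining 0)
1 → bin 2 (remaining 0)
1 → bin 3 (remaining 0)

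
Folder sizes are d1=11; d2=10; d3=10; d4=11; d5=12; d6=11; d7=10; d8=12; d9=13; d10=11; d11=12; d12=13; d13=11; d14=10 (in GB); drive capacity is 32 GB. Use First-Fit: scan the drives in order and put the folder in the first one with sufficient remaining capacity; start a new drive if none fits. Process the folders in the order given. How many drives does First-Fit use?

6 drives

d1 (11 GB) → drive 1 (remaining 21 GB)
d2 (10 GB) → drive 1 (remaining 11 GB)
d3 (10 GB) → drive 1 (remaining 1 GB)
d4 (11 GB) → drive 2 (remaining 21 GB)
d5 (12 GB) → drive 2 (remaining 9 GB)
d6 (11 GB) → drive 3 (remaining 21 GB)
d7 (10 GB) → drive 3 (remaining 11 GB)
d8 (12 GB) → drive 4 (remaining 20 GB)
d9 (13 GB) → drive 4 (remaining 7 GB)
d10 (11 GB) → drive 3 (remaining 0 GB)
d11 (12 GB) → drive 5 (remaining 20 GB)
d12 (13 GB) → drive 5 (remaining 7 GB)
d13 (11 GB) → drive 6 (remaining 21 GB)
d14 (10 GB) → drive 6 (remaining 11 GB)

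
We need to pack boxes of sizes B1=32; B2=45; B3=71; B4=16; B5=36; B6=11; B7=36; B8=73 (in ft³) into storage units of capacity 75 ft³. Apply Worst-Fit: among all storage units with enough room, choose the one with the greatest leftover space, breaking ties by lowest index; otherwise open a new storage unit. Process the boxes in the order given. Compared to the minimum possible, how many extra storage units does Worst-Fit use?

Worst-Fit: [32,16] [45] [71] [36,11] [36] [73] → 6 storage units.
Total size 320 ft³; any packing needs at least ⌈320/75⌉ = 5 storage units.
An optimal packing achieves that bound: [73] [71] [45,16,11] [36,36] [32] → 5 storage units.
Excess: 6 − 5 = 1.

1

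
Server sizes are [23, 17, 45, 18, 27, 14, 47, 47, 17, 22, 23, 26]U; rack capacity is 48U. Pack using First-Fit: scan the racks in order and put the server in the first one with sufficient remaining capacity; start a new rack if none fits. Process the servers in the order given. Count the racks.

23U → rack 1 (remaining 25U)
17U → rack 1 (remaining 8U)
45U → rack 2 (remaining 3U)
18U → rack 3 (remaining 30U)
27U → rack 3 (remaining 3U)
14U → rack 4 (remaining 34U)
47U → rack 5 (remaining 1U)
47U → rack 6 (remaining 1U)
17U → rack 4 (remaining 17U)
22U → rack 7 (remaining 26U)
23U → rack 7 (remaining 3U)
26U → rack 8 (remaining 22U)

8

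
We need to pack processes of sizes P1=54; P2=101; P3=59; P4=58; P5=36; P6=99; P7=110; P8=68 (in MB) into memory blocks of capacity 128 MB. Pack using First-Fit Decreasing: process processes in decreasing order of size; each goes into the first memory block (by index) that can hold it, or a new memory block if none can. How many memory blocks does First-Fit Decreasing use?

Sorted descending: 110, 101, 99, 68, 59, 58, 54, 36.
Put 110 MB in memory block 1; 18 MB remain.
Put 101 MB in memory block 2; 27 MB remain.
Put 99 MB in memory block 3; 29 MB remain.
Put 68 MB in memory block 4; 60 MB remain.
Put 59 MB in memory block 4; 1 MB remain.
Put 58 MB in memory block 5; 70 MB remain.
Put 54 MB in memory block 5; 16 MB remain.
Put 36 MB in memory block 6; 92 MB remain.

6 memory blocks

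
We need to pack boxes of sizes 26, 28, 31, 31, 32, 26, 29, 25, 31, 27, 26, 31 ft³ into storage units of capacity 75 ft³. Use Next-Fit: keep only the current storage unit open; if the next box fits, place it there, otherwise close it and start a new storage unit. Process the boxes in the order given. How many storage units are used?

6

26 ft³ → storage unit 1 (remaining 49 ft³)
28 ft³ → storage unit 1 (remaining 21 ft³)
31 ft³ → storage unit 2 (remaining 44 ft³)
31 ft³ → storage unit 2 (remaining 13 ft³)
32 ft³ → storage unit 3 (remaining 43 ft³)
26 ft³ → storage unit 3 (remaining 17 ft³)
29 ft³ → storage unit 4 (remaining 46 ft³)
25 ft³ → storage unit 4 (remaining 21 ft³)
31 ft³ → storage unit 5 (remaining 44 ft³)
27 ft³ → storage unit 5 (remaining 17 ft³)
26 ft³ → storage unit 6 (remaining 49 ft³)
31 ft³ → storage unit 6 (remaining 18 ft³)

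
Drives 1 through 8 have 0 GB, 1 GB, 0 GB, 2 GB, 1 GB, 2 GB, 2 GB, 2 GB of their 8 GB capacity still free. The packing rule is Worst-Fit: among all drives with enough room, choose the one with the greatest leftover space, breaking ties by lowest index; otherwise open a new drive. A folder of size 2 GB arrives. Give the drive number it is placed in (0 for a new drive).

Drives with room: drive 4 (2 GB), drive 6 (2 GB), drive 7 (2 GB), drive 8 (2 GB).
Most room is drive 4 with 2 GB free.

4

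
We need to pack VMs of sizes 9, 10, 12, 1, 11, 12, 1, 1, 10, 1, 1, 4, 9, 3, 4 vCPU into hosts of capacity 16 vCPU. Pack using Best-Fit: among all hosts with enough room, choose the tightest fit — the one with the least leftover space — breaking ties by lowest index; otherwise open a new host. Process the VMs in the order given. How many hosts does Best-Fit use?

7

host 1: place 9 vCPU, 7 vCPU left
host 2: place 10 vCPU, 6 vCPU left
host 3: place 12 vCPU, 4 vCPU left
host 3: place 1 vCPU, 3 vCPU left
host 4: place 11 vCPU, 5 vCPU left
host 5: place 12 vCPU, 4 vCPU left
host 3: place 1 vCPU, 2 vCPU left
host 3: place 1 vCPU, 1 vCPU left
host 6: place 10 vCPU, 6 vCPU left
host 3: place 1 vCPU, 0 vCPU left
host 5: place 1 vCPU, 3 vCPU left
host 4: place 4 vCPU, 1 vCPU left
host 7: place 9 vCPU, 7 vCPU left
host 5: place 3 vCPU, 0 vCPU left
host 2: place 4 vCPU, 2 vCPU left
Final hosts: [9] [10,4] [12,1,1,1,1] [11,4] [12,1,3] [10] [9].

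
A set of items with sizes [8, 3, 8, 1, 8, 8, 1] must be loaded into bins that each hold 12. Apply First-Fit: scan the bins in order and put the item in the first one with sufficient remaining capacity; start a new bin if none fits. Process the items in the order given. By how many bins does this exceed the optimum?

First-Fit: [8,3,1] [8,1] [8] [8] → 4 bins.
Total size 37; any packing needs at least ⌈37/12⌉ = 4 bins.
So 4 is already optimal.

0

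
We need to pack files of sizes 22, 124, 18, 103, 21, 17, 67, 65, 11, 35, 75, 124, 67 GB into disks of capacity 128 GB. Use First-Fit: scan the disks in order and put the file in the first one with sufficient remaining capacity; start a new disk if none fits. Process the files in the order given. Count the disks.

22 GB → disk 1 (remaining 106 GB)
124 GB → disk 2 (remaining 4 GB)
18 GB → disk 1 (remaining 88 GB)
103 GB → disk 3 (remaining 25 GB)
21 GB → disk 1 (remaining 67 GB)
17 GB → disk 1 (remaining 50 GB)
67 GB → disk 4 (remaining 61 GB)
65 GB → disk 5 (remaining 63 GB)
11 GB → disk 1 (remaining 39 GB)
35 GB → disk 1 (remaining 4 GB)
75 GB → disk 6 (remaining 53 GB)
124 GB → disk 7 (remaining 4 GB)
67 GB → disk 8 (remaining 61 GB)

8 disks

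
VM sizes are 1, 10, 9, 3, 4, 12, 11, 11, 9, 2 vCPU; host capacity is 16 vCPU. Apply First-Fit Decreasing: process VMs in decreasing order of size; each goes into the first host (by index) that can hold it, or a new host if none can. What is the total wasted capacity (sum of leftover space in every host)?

24

Sorted descending: 12, 11, 11, 10, 9, 9, 4, 3, 2, 1.
Put 12 vCPU in host 1; 4 vCPU remain.
Put 11 vCPU in host 2; 5 vCPU remain.
Put 11 vCPU in host 3; 5 vCPU remain.
Put 10 vCPU in host 4; 6 vCPU remain.
Put 9 vCPU in host 5; 7 vCPU remain.
Put 9 vCPU in host 6; 7 vCPU remain.
Put 4 vCPU in host 1; 0 vCPU remain.
Put 3 vCPU in host 2; 2 vCPU remain.
Put 2 vCPU in host 2; 0 vCPU remain.
Put 1 vCPU in host 3; 4 vCPU remain.
6 hosts × 16 vCPU = 96 vCPU; used 72 vCPU; unused 24 vCPU.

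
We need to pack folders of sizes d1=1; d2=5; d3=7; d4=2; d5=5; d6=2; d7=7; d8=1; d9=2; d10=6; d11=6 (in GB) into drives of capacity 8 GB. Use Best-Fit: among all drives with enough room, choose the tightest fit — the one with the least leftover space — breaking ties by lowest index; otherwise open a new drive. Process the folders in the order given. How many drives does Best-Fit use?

d1 (1 GB) → drive 1 (remaining 7 GB)
d2 (5 GB) → drive 1 (remaining 2 GB)
d3 (7 GB) → drive 2 (remaining 1 GB)
d4 (2 GB) → drive 1 (remaining 0 GB)
d5 (5 GB) → drive 3 (remaining 3 GB)
d6 (2 GB) → drive 3 (remaining 1 GB)
d7 (7 GB) → drive 4 (remaining 1 GB)
d8 (1 GB) → drive 2 (remaining 0 GB)
d9 (2 GB) → drive 5 (remaining 6 GB)
d10 (6 GB) → drive 5 (remaining 0 GB)
d11 (6 GB) → drive 6 (remaining 2 GB)
Final drives: [1,5,2] [7,1] [5,2] [7] [2,6] [6].

6 drives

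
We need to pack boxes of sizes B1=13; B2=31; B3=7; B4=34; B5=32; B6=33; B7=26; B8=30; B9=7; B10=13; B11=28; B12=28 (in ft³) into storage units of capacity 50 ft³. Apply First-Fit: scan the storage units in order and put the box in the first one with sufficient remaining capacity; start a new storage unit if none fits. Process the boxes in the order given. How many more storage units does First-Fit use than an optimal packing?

0

First-Fit: [13,31] [7,34,7] [32,13] [33] [26] [30] [28] [28] → 8 storage units.
8 boxes exceed 25 ft³ (half the capacity), and no two of those can share a storage unit, so at least 8 storage units are needed.
So 8 is already optimal.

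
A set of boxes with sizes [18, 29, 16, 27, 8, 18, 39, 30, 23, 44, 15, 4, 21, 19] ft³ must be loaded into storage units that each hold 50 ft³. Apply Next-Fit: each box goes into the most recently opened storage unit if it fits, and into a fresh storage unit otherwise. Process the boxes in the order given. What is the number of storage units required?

18 ft³ → storage unit 1 (remaining 32 ft³)
29 ft³ → storage unit 1 (remaining 3 ft³)
16 ft³ → storage unit 2 (remaining 34 ft³)
27 ft³ → storage unit 2 (remaining 7 ft³)
8 ft³ → storage unit 3 (remaining 42 ft³)
18 ft³ → storage unit 3 (remaining 24 ft³)
39 ft³ → storage unit 4 (remaining 11 ft³)
30 ft³ → storage unit 5 (remaining 20 ft³)
23 ft³ → storage unit 6 (remaining 27 ft³)
44 ft³ → storage unit 7 (remaining 6 ft³)
15 ft³ → storage unit 8 (remaining 35 ft³)
4 ft³ → storage unit 8 (remaining 31 ft³)
21 ft³ → storage unit 8 (remaining 10 ft³)
19 ft³ → storage unit 9 (remaining 31 ft³)

9 storage units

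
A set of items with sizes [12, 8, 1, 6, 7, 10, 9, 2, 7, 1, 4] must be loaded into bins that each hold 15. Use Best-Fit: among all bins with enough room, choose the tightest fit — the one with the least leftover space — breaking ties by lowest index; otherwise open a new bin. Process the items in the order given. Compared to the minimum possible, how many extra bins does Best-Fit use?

0

Best-Fit: [12,1,2] [8,6,1] [7,7] [10,4] [9] → 5 bins.
Total size 67; any packing needs at least ⌈67/15⌉ = 5 bins.
So 5 is already optimal.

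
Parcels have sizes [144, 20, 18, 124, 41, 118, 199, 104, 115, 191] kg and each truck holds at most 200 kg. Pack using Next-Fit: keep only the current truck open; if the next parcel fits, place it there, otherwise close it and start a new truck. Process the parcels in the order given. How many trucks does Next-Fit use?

7 trucks

144 kg → truck 1 (remaining 56 kg)
20 kg → truck 1 (remaining 36 kg)
18 kg → truck 1 (remaining 18 kg)
124 kg → truck 2 (remaining 76 kg)
41 kg → truck 2 (remaining 35 kg)
118 kg → truck 3 (remaining 82 kg)
199 kg → truck 4 (remaining 1 kg)
104 kg → truck 5 (remaining 96 kg)
115 kg → truck 6 (remaining 85 kg)
191 kg → truck 7 (remaining 9 kg)
Final trucks: [144,20,18] [124,41] [118] [199] [104] [115] [191].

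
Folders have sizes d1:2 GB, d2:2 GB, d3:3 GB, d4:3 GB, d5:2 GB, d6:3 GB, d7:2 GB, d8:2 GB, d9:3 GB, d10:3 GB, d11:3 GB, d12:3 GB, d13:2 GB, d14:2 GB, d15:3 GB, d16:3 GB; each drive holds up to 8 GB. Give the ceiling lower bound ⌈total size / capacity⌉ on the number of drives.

6

Total size = 2 + 2 + 3 + 3 + 2 + 3 + 2 + 2 + 3 + 3 + 3 + 3 + 2 + 2 + 3 + 3 = 41 GB.
⌈41 / 8⌉ = 6.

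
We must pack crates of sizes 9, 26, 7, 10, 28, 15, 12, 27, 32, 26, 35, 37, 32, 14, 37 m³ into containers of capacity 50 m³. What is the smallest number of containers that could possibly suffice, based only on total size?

7 containers

Total size = 9 + 26 + 7 + 10 + 28 + 15 + 12 + 27 + 32 + 26 + 35 + 37 + 32 + 14 + 37 = 347 m³.
⌈347 / 50⌉ = 7.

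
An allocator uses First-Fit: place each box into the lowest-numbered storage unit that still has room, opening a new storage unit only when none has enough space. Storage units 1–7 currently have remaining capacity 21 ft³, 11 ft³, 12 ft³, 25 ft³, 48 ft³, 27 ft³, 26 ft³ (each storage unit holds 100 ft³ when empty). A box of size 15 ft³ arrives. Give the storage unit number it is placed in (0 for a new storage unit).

Storage units with room: storage unit 1 (21 ft³), storage unit 4 (25 ft³), storage unit 5 (48 ft³), storage unit 6 (27 ft³), storage unit 7 (26 ft³).
The first with room is storage unit 1.

1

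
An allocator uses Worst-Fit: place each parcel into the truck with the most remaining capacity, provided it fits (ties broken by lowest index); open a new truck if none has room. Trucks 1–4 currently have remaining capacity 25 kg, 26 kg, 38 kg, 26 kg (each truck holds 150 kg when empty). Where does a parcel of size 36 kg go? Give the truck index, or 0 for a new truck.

Trucks with room: truck 3 (38 kg).
Most room is truck 3 with 38 kg free.

3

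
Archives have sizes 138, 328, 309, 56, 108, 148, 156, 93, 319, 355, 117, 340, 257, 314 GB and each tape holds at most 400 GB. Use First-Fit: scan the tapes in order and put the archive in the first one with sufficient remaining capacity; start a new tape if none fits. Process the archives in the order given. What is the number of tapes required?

9

tape 1: place 138 GB, 262 GB left
tape 2: place 328 GB, 72 GB left
tape 3: place 309 GB, 91 GB left
tape 1: place 56 GB, 206 GB left
tape 1: place 108 GB, 98 GB left
tape 4: place 148 GB, 252 GB left
tape 4: place 156 GB, 96 GB left
tape 1: place 93 GB, 5 GB left
tape 5: place 319 GB, 81 GB left
tape 6: place 355 GB, 45 GB left
tape 7: place 117 GB, 283 GB left
tape 8: place 340 GB, 60 GB left
tape 7: place 257 GB, 26 GB left
tape 9: place 314 GB, 86 GB left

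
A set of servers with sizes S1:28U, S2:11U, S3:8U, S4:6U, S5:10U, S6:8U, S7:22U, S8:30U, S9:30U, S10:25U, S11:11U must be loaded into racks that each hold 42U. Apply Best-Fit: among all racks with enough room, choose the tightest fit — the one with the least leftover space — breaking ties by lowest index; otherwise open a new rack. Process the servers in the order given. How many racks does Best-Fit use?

6

Put S1 (28U) in rack 1; 14U remain.
Put S2 (11U) in rack 1; 3U remain.
Put S3 (8U) in rack 2; 34U remain.
Put S4 (6U) in rack 2; 28U remain.
Put S5 (10U) in rack 2; 18U remain.
Put S6 (8U) in rack 2; 10U remain.
Put S7 (22U) in rack 3; 20U remain.
Put S8 (30U) in rack 4; 12U remain.
Put S9 (30U) in rack 5; 12U remain.
Put S10 (25U) in rack 6; 17U remain.
Put S11 (11U) in rack 4; 1U remain.
Final racks: [28,11] [8,6,10,8] [22] [30,11] [30] [25].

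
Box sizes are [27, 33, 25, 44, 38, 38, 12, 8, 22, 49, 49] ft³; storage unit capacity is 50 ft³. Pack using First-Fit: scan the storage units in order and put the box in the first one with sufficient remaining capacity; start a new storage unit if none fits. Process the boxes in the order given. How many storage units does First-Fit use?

8 storage units

Put 27 ft³ in storage unit 1; 23 ft³ remain.
Put 33 ft³ in storage unit 2; 17 ft³ remain.
Put 25 ft³ in storage unit 3; 25 ft³ remain.
Put 44 ft³ in storage unit 4; 6 ft³ remain.
Put 38 ft³ in storage unit 5; 12 ft³ remain.
Put 38 ft³ in storage unit 6; 12 ft³ remain.
Put 12 ft³ in storage unit 1; 11 ft³ remain.
Put 8 ft³ in storage unit 1; 3 ft³ remain.
Put 22 ft³ in storage unit 3; 3 ft³ remain.
Put 49 ft³ in storage unit 7; 1 ft³ remain.
Put 49 ft³ in storage unit 8; 1 ft³ remain.
Final storage units: [27,12,8] [33] [25,22] [44] [38] [38] [49] [49].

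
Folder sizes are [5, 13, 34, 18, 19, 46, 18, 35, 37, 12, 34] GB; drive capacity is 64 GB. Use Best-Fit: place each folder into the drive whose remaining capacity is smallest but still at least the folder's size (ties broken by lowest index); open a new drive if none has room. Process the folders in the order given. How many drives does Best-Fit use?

6

5 GB → drive 1 (remaining 59 GB)
13 GB → drive 1 (remaining 46 GB)
34 GB → drive 1 (remaining 12 GB)
18 GB → drive 2 (remaining 46 GB)
19 GB → drive 2 (remaining 27 GB)
46 GB → drive 3 (remaining 18 GB)
18 GB → drive 3 (remaining 0 GB)
35 GB → drive 4 (remaining 29 GB)
37 GB → drive 5 (remaining 27 GB)
12 GB → drive 1 (remaining 0 GB)
34 GB → drive 6 (remaining 30 GB)
Final drives: [5,13,34,12] [18,19] [46,18] [35] [37] [34].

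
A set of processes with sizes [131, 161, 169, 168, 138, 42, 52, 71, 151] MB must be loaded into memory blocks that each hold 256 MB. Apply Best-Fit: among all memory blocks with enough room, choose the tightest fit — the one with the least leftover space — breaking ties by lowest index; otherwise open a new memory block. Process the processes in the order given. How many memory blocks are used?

6

Put 131 MB in memory block 1; 125 MB remain.
Put 161 MB in memory block 2; 95 MB remain.
Put 169 MB in memory block 3; 87 MB remain.
Put 168 MB in memory block 4; 88 MB remain.
Put 138 MB in memory block 5; 118 MB remain.
Put 42 MB in memory block 3; 45 MB remain.
Put 52 MB in memory block 4; 36 MB remain.
Put 71 MB in memory block 2; 24 MB remain.
Put 151 MB in memory block 6; 105 MB remain.
Final memory blocks: [131] [161,71] [169,42] [168,52] [138] [151].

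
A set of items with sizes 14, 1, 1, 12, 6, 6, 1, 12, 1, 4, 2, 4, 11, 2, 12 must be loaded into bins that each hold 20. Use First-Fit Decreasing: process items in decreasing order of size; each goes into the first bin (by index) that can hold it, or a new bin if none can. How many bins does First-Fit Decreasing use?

5 bins

Sorted descending: 14, 12, 12, 12, 11, 6, 6, 4, 4, 2, 2, 1, 1, 1, 1.
Put 14 in bin 1; 6 remain.
Put 12 in bin 2; 8 remain.
Put 12 in bin 3; 8 remain.
Put 12 in bin 4; 8 remain.
Put 11 in bin 5; 9 remain.
Put 6 in bin 1; 0 remain.
Put 6 in bin 2; 2 remain.
Put 4 in bin 3; 4 remain.
Put 4 in bin 3; 0 remain.
Put 2 in bin 2; 0 remain.
Put 2 in bin 4; 6 remain.
Put 1 in bin 4; 5 remain.
Put 1 in bin 4; 4 remain.
Put 1 in bin 4; 3 remain.
Put 1 in bin 4; 2 remain.
Final bins: [14,6] [12,6,2] [12,4,4] [12,2,1,1,1,1] [11].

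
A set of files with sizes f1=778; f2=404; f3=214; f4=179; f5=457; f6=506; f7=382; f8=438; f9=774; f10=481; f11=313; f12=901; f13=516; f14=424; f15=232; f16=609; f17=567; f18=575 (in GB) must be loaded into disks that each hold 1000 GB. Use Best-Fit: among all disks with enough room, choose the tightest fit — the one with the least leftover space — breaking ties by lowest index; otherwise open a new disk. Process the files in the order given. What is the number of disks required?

Put f1 (778 GB) in disk 1; 222 GB remain.
Put f2 (404 GB) in disk 2; 596 GB remain.
Put f3 (214 GB) in disk 1; 8 GB remain.
Put f4 (179 GB) in disk 2; 417 GB remain.
Put f5 (457 GB) in disk 3; 543 GB remain.
Put f6 (506 GB) in disk 3; 37 GB remain.
Put f7 (382 GB) in disk 2; 35 GB remain.
Put f8 (438 GB) in disk 4; 562 GB remain.
Put f9 (774 GB) in disk 5; 226 GB remain.
Put f10 (481 GB) in disk 4; 81 GB remain.
Put f11 (313 GB) in disk 6; 687 GB remain.
Put f12 (901 GB) in disk 7; 99 GB remain.
Put f13 (516 GB) in disk 6; 171 GB remain.
Put f14 (424 GB) in disk 8; 576 GB remain.
Put f15 (232 GB) in disk 8; 344 GB remain.
Put f16 (609 GB) in disk 9; 391 GB remain.
Put f17 (567 GB) in disk 10; 433 GB remain.
Put f18 (575 GB) in disk 11; 425 GB remain.
Final disks: [778,214] [404,179,382] [457,506] [438,481] [774] [313,516] [901] [424,232] [609] [567] [575].

11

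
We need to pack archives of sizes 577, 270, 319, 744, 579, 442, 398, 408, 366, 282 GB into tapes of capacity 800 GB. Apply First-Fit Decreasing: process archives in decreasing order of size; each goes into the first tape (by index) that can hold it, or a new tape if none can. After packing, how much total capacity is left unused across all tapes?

Sorted descending: 744, 579, 577, 442, 408, 398, 366, 319, 282, 270.
744 GB → tape 1 (remaining 56 GB)
579 GB → tape 2 (remaining 221 GB)
577 GB → tape 3 (remaining 223 GB)
442 GB → tape 4 (remaining 358 GB)
408 GB → tape 5 (remaining 392 GB)
398 GB → tape 6 (remaining 402 GB)
366 GB → tape 5 (remaining 26 GB)
319 GB → tape 4 (remaining 39 GB)
282 GB → tape 6 (remaining 120 GB)
270 GB → tape 7 (remaining 530 GB)
7 tapes × 800 GB = 5600 GB; used 4385 GB; unused 1215 GB.

1215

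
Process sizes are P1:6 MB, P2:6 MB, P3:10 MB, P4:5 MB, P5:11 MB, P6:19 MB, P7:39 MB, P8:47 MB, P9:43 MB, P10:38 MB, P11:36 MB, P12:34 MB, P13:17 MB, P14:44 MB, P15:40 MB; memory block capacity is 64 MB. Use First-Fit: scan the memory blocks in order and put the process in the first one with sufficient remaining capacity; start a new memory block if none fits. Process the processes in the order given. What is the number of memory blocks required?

9 memory blocks

Put P1 (6 MB) in memory block 1; 58 MB remain.
Put P2 (6 MB) in memory block 1; 52 MB remain.
Put P3 (10 MB) in memory block 1; 42 MB remain.
Put P4 (5 MB) in memory block 1; 37 MB remain.
Put P5 (11 MB) in memory block 1; 26 MB remain.
Put P6 (19 MB) in memory block 1; 7 MB remain.
Put P7 (39 MB) in memory block 2; 25 MB remain.
Put P8 (47 MB) in memory block 3; 17 MB remain.
Put P9 (43 MB) in memory block 4; 21 MB remain.
Put P10 (38 MB) in memory block 5; 26 MB remain.
Put P11 (36 MB) in memory block 6; 28 MB remain.
Put P12 (34 MB) in memory block 7; 30 MB remain.
Put P13 (17 MB) in memory block 2; 8 MB remain.
Put P14 (44 MB) in memory block 8; 20 MB remain.
Put P15 (40 MB) in memory block 9; 24 MB remain.
Final memory blocks: [6,6,10,5,11,19] [39,17] [47] [43] [38] [36] [34] [44] [40].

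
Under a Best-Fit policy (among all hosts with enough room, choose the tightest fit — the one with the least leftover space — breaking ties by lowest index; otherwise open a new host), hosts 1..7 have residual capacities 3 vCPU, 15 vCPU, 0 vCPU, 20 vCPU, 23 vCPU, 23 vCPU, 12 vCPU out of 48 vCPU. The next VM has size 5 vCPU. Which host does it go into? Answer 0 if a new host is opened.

7

Hosts with room: host 2 (15 vCPU), host 4 (20 vCPU), host 5 (23 vCPU), host 6 (23 vCPU), host 7 (12 vCPU).
Tightest fit is host 7 with 12 vCPU free.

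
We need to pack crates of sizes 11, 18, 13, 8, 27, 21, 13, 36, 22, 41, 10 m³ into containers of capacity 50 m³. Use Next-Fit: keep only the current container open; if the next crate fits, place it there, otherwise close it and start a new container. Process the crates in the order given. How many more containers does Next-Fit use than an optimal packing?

1

Next-Fit: [11,18,13,8] [27,21] [13,36] [22] [41] [10] → 6 containers.
Total size 220 m³; any packing needs at least ⌈220/50⌉ = 5 containers.
An optimal packing achieves that bound: [41,8] [36,13] [27,22] [21,18,11] [13,10] → 5 containers.
Excess: 6 − 5 = 1.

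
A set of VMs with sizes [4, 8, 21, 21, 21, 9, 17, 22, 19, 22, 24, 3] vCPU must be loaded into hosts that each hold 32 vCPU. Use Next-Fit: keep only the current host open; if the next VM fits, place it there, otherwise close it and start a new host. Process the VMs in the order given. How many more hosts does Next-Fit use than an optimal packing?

Next-Fit: [4,8] [21] [21] [21,9] [17] [22] [19] [22] [24,3] → 9 hosts.
8 VMs exceed 16 vCPU (half the capacity), and no two of those can share a host, so at least 8 hosts are needed.
An optimal packing achieves that bound: [24,8] [22,9] [22,4,3] [21] [21] [21] [19] [17] → 8 hosts.
Excess: 9 − 8 = 1.

1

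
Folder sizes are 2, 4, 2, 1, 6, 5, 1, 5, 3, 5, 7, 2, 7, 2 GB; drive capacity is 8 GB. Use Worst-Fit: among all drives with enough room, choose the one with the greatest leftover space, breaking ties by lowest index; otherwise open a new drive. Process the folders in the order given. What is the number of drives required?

7

drive 1: place 2 GB, 6 GB left
drive 1: place 4 GB, 2 GB left
drive 1: place 2 GB, 0 GB left
drive 2: place 1 GB, 7 GB left
drive 2: place 6 GB, 1 GB left
drive 3: place 5 GB, 3 GB left
drive 3: place 1 GB, 2 GB left
drive 4: place 5 GB, 3 GB left
drive 4: place 3 GB, 0 GB left
drive 5: place 5 GB, 3 GB left
drive 6: place 7 GB, 1 GB left
drive 5: place 2 GB, 1 GB left
drive 7: place 7 GB, 1 GB left
drive 3: place 2 GB, 0 GB left
Final drives: [2,4,2] [1,6] [5,1,2] [5,3] [5,2] [7] [7].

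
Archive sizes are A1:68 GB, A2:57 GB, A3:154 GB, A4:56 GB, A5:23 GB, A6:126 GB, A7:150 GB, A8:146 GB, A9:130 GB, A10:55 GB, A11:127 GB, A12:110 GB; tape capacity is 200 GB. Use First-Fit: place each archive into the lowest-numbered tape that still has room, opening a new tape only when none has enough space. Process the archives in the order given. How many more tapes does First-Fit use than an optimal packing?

1

First-Fit: [68,57,56] [154,23] [126,55] [150] [146] [130] [127] [110] → 8 tapes.
Total size 1202 GB; any packing needs at least ⌈1202/200⌉ = 7 tapes.
An optimal packing achieves that bound: [154,23] [150] [146] [130,68] [127,57] [126,56] [110,55] → 7 tapes.
Excess: 8 − 7 = 1.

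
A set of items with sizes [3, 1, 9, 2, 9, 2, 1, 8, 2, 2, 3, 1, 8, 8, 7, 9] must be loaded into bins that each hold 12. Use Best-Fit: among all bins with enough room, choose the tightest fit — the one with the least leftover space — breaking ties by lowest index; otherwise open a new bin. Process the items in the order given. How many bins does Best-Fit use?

Put 3 in bin 1; 9 remain.
Put 1 in bin 1; 8 remain.
Put 9 in bin 2; 3 remain.
Put 2 in bin 2; 1 remain.
Put 9 in bin 3; 3 remain.
Put 2 in bin 3; 1 remain.
Put 1 in bin 2; 0 remain.
Put 8 in bin 1; 0 remain.
Put 2 in bin 4; 10 remain.
Put 2 in bin 4; 8 remain.
Put 3 in bin 4; 5 remain.
Put 1 in bin 3; 0 remain.
Put 8 in bin 5; 4 remain.
Put 8 in bin 6; 4 remain.
Put 7 in bin 7; 5 remain.
Put 9 in bin 8; 3 remain.

8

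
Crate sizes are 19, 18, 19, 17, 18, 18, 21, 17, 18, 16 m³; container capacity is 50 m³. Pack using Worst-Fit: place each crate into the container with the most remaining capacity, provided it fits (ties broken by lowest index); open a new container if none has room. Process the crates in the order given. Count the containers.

19 m³ → container 1 (remaining 31 m³)
18 m³ → container 1 (remaining 13 m³)
19 m³ → container 2 (remaining 31 m³)
17 m³ → container 2 (remaining 14 m³)
18 m³ → container 3 (remaining 32 m³)
18 m³ → container 3 (remaining 14 m³)
21 m³ → container 4 (remaining 29 m³)
17 m³ → container 4 (remaining 12 m³)
18 m³ → container 5 (remaining 32 m³)
16 m³ → container 5 (remaining 16 m³)

5 containers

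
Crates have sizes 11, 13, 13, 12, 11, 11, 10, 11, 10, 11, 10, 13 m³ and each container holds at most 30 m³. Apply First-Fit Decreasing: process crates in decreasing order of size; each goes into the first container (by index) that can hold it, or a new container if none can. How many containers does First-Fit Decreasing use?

Sorted descending: 13, 13, 13, 12, 11, 11, 11, 11, 11, 10, 10, 10.
Put 13 m³ in container 1; 17 m³ remain.
Put 13 m³ in container 1; 4 m³ remain.
Put 13 m³ in container 2; 17 m³ remain.
Put 12 m³ in container 2; 5 m³ remain.
Put 11 m³ in container 3; 19 m³ remain.
Put 11 m³ in container 3; 8 m³ remain.
Put 11 m³ in container 4; 19 m³ remain.
Put 11 m³ in container 4; 8 m³ remain.
Put 11 m³ in container 5; 19 m³ remain.
Put 10 m³ in container 5; 9 m³ remain.
Put 10 m³ in container 6; 20 m³ remain.
Put 10 m³ in container 6; 10 m³ remain.
Final containers: [13,13] [13,12] [11,11] [11,11] [11,10] [10,10].

6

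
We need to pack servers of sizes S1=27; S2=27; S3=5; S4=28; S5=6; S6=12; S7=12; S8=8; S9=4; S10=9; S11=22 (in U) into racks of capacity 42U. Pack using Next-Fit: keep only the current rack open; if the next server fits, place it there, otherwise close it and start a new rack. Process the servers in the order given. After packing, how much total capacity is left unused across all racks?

50

S1 (27U) → rack 1 (remaining 15U)
S2 (27U) → rack 2 (remaining 15U)
S3 (5U) → rack 2 (remaining 10U)
S4 (28U) → rack 3 (remaining 14U)
S5 (6U) → rack 3 (remaining 8U)
S6 (12U) → rack 4 (remaining 30U)
S7 (12U) → rack 4 (remaining 18U)
S8 (8U) → rack 4 (remaining 10U)
S9 (4U) → rack 4 (remaining 6U)
S10 (9U) → rack 5 (remaining 33U)
S11 (22U) → rack 5 (remaining 11U)
5 racks × 42U = 210U; used 160U; unused 50U.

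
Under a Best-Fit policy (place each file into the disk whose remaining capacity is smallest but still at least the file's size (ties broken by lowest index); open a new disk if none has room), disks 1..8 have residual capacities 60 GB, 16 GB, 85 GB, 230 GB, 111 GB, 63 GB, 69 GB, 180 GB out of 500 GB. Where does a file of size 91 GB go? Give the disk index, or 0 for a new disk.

Disks with room: disk 4 (230 GB), disk 5 (111 GB), disk 8 (180 GB).
Tightest fit is disk 5 with 111 GB free.

5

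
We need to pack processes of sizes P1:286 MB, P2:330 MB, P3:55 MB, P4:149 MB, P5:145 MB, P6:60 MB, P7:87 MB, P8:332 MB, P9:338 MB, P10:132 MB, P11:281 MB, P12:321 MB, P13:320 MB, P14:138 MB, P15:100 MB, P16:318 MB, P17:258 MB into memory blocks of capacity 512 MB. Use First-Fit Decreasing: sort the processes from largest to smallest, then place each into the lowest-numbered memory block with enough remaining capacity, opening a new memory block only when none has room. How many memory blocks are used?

Sorted descending: 338, 332, 330, 321, 320, 318, 286, 281, 258, 149, 145, 138, 132, 100, 87, 60, 55.
338 MB → memory block 1 (remaining 174 MB)
332 MB → memory block 2 (remaining 180 MB)
330 MB → memory block 3 (remaining 182 MB)
321 MB → memory block 4 (remaining 191 MB)
320 MB → memory block 5 (remaining 192 MB)
318 MB → memory block 6 (remaining 194 MB)
286 MB → memory block 7 (remaining 226 MB)
281 MB → memory block 8 (remaining 231 MB)
258 MB → memory block 9 (remaining 254 MB)
149 MB → memory block 1 (remaining 25 MB)
145 MB → memory block 2 (remaining 35 MB)
138 MB → memory block 3 (remaining 44 MB)
132 MB → memory block 4 (remaining 59 MB)
100 MB → memory block 5 (remaining 92 MB)
87 MB → memory block 5 (remaining 5 MB)
60 MB → memory block 6 (remaining 134 MB)
55 MB → memory block 4 (remaining 4 MB)

9 memory blocks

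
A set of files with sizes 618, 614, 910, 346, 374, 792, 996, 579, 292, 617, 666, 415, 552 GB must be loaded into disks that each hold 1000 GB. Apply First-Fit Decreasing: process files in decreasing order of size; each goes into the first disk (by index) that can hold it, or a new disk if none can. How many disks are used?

9 disks

Sorted descending: 996, 910, 792, 666, 618, 617, 614, 579, 552, 415, 374, 346, 292.
disk 1: place 996 GB, 4 GB left
disk 2: place 910 GB, 90 GB left
disk 3: place 792 GB, 208 GB left
disk 4: place 666 GB, 334 GB left
disk 5: place 618 GB, 382 GB left
disk 6: place 617 GB, 383 GB left
disk 7: place 614 GB, 386 GB left
disk 8: place 579 GB, 421 GB left
disk 9: place 552 GB, 448 GB left
disk 8: place 415 GB, 6 GB left
disk 5: place 374 GB, 8 GB left
disk 6: place 346 GB, 37 GB left
disk 4: place 292 GB, 42 GB left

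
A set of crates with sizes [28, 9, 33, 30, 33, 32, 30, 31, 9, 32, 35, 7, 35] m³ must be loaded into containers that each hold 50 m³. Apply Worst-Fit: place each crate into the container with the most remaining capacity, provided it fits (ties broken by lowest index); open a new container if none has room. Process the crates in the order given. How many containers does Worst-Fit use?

container 1: place 28 m³, 22 m³ left
container 1: place 9 m³, 13 m³ left
container 2: place 33 m³, 17 m³ left
container 3: place 30 m³, 20 m³ left
container 4: place 33 m³, 17 m³ left
container 5: place 32 m³, 18 m³ left
container 6: place 30 m³, 20 m³ left
container 7: place 31 m³, 19 m³ left
container 3: place 9 m³, 11 m³ left
container 8: place 32 m³, 18 m³ left
container 9: place 35 m³, 15 m³ left
container 6: place 7 m³, 13 m³ left
container 10: place 35 m³, 15 m³ left
Final containers: [28,9] [33] [30,9] [33] [32] [30,7] [31] [32] [35] [35].

10 containers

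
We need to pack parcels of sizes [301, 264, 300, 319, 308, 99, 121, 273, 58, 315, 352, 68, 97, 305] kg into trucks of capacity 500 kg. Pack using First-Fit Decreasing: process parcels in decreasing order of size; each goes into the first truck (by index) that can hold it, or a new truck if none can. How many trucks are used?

9

Sorted descending: 352, 319, 315, 308, 305, 301, 300, 273, 264, 121, 99, 97, 68, 58.
Put 352 kg in truck 1; 148 kg remain.
Put 319 kg in truck 2; 181 kg remain.
Put 315 kg in truck 3; 185 kg remain.
Put 308 kg in truck 4; 192 kg remain.
Put 305 kg in truck 5; 195 kg remain.
Put 301 kg in truck 6; 199 kg remain.
Put 300 kg in truck 7; 200 kg remain.
Put 273 kg in truck 8; 227 kg remain.
Put 264 kg in truck 9; 236 kg remain.
Put 121 kg in truck 1; 27 kg remain.
Put 99 kg in truck 2; 82 kg remain.
Put 97 kg in truck 3; 88 kg remain.
Put 68 kg in truck 2; 14 kg remain.
Put 58 kg in truck 3; 30 kg remain.
Final trucks: [352,121] [319,99,68] [315,97,58] [308] [305] [301] [300] [273] [264].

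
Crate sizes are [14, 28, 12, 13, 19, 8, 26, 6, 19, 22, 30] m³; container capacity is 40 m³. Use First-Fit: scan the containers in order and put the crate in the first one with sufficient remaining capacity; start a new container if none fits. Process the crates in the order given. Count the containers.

7

14 m³ → container 1 (remaining 26 m³)
28 m³ → container 2 (remaining 12 m³)
12 m³ → container 1 (remaining 14 m³)
13 m³ → container 1 (remaining 1 m³)
19 m³ → container 3 (remaining 21 m³)
8 m³ → container 2 (remaining 4 m³)
26 m³ → container 4 (remaining 14 m³)
6 m³ → container 3 (remaining 15 m³)
19 m³ → container 5 (remaining 21 m³)
22 m³ → container 6 (remaining 18 m³)
30 m³ → container 7 (remaining 10 m³)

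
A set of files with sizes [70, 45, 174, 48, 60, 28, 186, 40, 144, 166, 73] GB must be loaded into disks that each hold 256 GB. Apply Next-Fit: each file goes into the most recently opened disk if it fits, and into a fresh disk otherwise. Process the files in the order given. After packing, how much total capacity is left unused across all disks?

502

70 GB → disk 1 (remaining 186 GB)
45 GB → disk 1 (remaining 141 GB)
174 GB → disk 2 (remaining 82 GB)
48 GB → disk 2 (remaining 34 GB)
60 GB → disk 3 (remaining 196 GB)
28 GB → disk 3 (remaining 168 GB)
186 GB → disk 4 (remaining 70 GB)
40 GB → disk 4 (remaining 30 GB)
144 GB → disk 5 (remaining 112 GB)
166 GB → disk 6 (remaining 90 GB)
73 GB → disk 6 (remaining 17 GB)
6 disks × 256 GB = 1536 GB; used 1034 GB; unused 502 GB.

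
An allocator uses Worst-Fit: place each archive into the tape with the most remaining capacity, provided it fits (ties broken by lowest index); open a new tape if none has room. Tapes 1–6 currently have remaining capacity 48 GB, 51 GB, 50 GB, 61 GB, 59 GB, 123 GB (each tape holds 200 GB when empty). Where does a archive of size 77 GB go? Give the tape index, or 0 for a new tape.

6

Tapes with room: tape 6 (123 GB).
Most room is tape 6 with 123 GB free.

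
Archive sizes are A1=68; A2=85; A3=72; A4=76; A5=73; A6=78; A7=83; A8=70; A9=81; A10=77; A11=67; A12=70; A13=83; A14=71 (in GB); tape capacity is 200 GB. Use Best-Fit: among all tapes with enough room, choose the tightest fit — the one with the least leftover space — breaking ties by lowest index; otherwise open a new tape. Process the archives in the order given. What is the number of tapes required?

7

Put A1 (68 GB) in tape 1; 132 GB remain.
Put A2 (85 GB) in tape 1; 47 GB remain.
Put A3 (72 GB) in tape 2; 128 GB remain.
Put A4 (76 GB) in tape 2; 52 GB remain.
Put A5 (73 GB) in tape 3; 127 GB remain.
Put A6 (78 GB) in tape 3; 49 GB remain.
Put A7 (83 GB) in tape 4; 117 GB remain.
Put A8 (70 GB) in tape 4; 47 GB remain.
Put A9 (81 GB) in tape 5; 119 GB remain.
Put A10 (77 GB) in tape 5; 42 GB remain.
Put A11 (67 GB) in tape 6; 133 GB remain.
Put A12 (70 GB) in tape 6; 63 GB remain.
Put A13 (83 GB) in tape 7; 117 GB remain.
Put A14 (71 GB) in tape 7; 46 GB remain.
Final tapes: [68,85] [72,76] [73,78] [83,70] [81,77] [67,70] [83,71].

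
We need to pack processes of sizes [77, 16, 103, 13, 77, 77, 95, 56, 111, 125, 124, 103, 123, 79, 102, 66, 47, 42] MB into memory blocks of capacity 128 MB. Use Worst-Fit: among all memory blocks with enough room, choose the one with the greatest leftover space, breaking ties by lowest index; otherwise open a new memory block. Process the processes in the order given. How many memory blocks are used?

13 memory blocks

77 MB → memory block 1 (remaining 51 MB)
16 MB → memory block 1 (remaining 35 MB)
103 MB → memory block 2 (remaining 25 MB)
13 MB → memory block 1 (remaining 22 MB)
77 MB → memory block 3 (remaining 51 MB)
77 MB → memory block 4 (remaining 51 MB)
95 MB → memory block 5 (remaining 33 MB)
56 MB → memory block 6 (remaining 72 MB)
111 MB → memory block 7 (remaining 17 MB)
125 MB → memory block 8 (remaining 3 MB)
124 MB → memory block 9 (remaining 4 MB)
103 MB → memory block 10 (remaining 25 MB)
123 MB → memory block 11 (remaining 5 MB)
79 MB → memory block 12 (remaining 49 MB)
102 MB → memory block 13 (remaining 26 MB)
66 MB → memory block 6 (remaining 6 MB)
47 MB → memory block 3 (remaining 4 MB)
42 MB → memory block 4 (remaining 9 MB)
Final memory blocks: [77,16,13] [103] [77,47] [77,42] [95] [56,66] [111] [125] [124] [103] [123] [79] [102].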